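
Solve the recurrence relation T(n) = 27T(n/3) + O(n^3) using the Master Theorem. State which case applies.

Master Theorem for T(n) = 27T(n/3) + O(n^3):

a = 27, b = 3, c = 3
log_b(a) = log_3(27) = 3.0000

Case 2: c = 3 = log_3(27) = 3.0000
T(n) = O(n^3 log n) = O(n^3 log n)

For T(n) = 27T(n/3) + O(n^3): log_3(27) = 3.0000. This is Case 2 of the Master Theorem (c = log_b(a), equal work at all levels), giving O(n^3 log n).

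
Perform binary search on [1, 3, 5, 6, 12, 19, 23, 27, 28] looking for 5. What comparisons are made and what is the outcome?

Binary search for 5 in [1, 3, 5, 6, 12, 19, 23, 27, 28]:

lo=0, hi=8, mid=4, arr[mid]=12 -> 12 > 5, search left half
lo=0, hi=3, mid=1, arr[mid]=3 -> 3 < 5, search right half
lo=2, hi=3, mid=2, arr[mid]=5 -> Found target at index 2!

Binary search finds 5 at index 2 after 3 comparisons. The search repeatedly halves the search space by comparing with the middle element.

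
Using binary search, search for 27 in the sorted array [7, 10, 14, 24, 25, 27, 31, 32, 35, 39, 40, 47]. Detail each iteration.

Binary search for 27 in [7, 10, 14, 24, 25, 27, 31, 32, 35, 39, 40, 47]:

lo=0, hi=11, mid=5, arr[mid]=27 -> Found target at index 5!

Binary search finds 27 at index 5 after 1 comparisons. The search repeatedly halves the search space by comparing with the middle element.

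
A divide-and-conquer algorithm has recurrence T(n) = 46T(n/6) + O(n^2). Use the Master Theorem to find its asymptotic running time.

Master Theorem for T(n) = 46T(n/6) + O(n^2):

a = 46, b = 6, c = 2
log_b(a) = log_6(46) = 2.1368

Case 1: c = 2 < log_6(46) = 2.1368
T(n) = O(n^(log_6 46))

For T(n) = 46T(n/6) + O(n^2): log_6(46) = 2.1368. This is Case 1 of the Master Theorem (c < log_b(a), work dominated by leaves), giving O(n^(log_6 46)).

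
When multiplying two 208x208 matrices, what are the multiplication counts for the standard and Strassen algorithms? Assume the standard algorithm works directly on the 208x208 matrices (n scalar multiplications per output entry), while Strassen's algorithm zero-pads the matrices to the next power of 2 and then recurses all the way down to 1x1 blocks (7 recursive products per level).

Matrix multiplication for 208x208 matrices:

Strassen's algorithm requires power-of-2 dimensions. Pad 208x208 to 256x256 (next power of 2).

Standard algorithm: 208^3 = 8998912 multiplications
Strassen's algorithm: 7^(log2(256)) = 7^8 = 5764801 multiplications
Savings: 8998912 - 5764801 = 3234111 multiplications

Standard: 8998912 multiplications (208^3). Strassen: 5764801 multiplications (7^8, after padding to 256x256). Strassen reduces 8 recursive multiplications to 7 at each level.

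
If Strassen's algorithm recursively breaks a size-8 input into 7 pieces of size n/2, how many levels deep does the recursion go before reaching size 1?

For divide and conquer with division factor 2:

Problem sizes at each level:
Level 0: 8
Level 1: 4
Level 2: 2
Level 3: 1

The root is level 0 and the size-1 base case is level 3 (the tree spans levels 0 through 3, i.e. 4 levels counting the root), so the depth is the number of divisions: log_2(8) = 3

The recursion tree depth is log_2(8) = 3. At each level, the problem size is divided by 2, so it takes 3 divisions to reduce to a base case of size 1. The algorithm makes 7 recursive calls at each level.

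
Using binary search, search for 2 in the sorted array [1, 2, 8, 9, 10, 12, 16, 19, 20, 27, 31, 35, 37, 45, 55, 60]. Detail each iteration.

Binary search for 2 in [1, 2, 8, 9, 10, 12, 16, 19, 20, 27, 31, 35, 37, 45, 55, 60]:

lo=0, hi=15, mid=7, arr[mid]=19 -> 19 > 2, search left half
lo=0, hi=6, mid=3, arr[mid]=9 -> 9 > 2, search left half
lo=0, hi=2, mid=1, arr[mid]=2 -> Found target at index 1!

Binary search finds 2 at index 1 after 3 comparisons. The search repeatedly halves the search space by comparing with the middle element.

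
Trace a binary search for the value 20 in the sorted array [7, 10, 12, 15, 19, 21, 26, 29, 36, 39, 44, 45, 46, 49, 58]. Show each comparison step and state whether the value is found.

Binary search for 20 in [7, 10, 12, 15, 19, 21, 26, 29, 36, 39, 44, 45, 46, 49, 58]:

lo=0, hi=14, mid=7, arr[mid]=29 -> 29 > 20, search left half
lo=0, hi=6, mid=3, arr[mid]=15 -> 15 < 20, search right half
lo=4, hi=6, mid=5, arr[mid]=21 -> 21 > 20, search left half
lo=4, hi=4, mid=4, arr[mid]=19 -> 19 < 20, search right half
lo=5 > hi=4, target 20 not found

Binary search determines that 20 is not in the array after 4 comparisons. The search space was exhausted without finding the target.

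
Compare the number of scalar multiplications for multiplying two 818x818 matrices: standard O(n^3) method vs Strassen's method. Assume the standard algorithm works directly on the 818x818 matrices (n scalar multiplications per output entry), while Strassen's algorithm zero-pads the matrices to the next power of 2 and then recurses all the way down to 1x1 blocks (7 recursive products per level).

Matrix multiplication for 818x818 matrices:

Strassen's algorithm requires power-of-2 dimensions. Pad 818x818 to 1024x1024 (next power of 2).

Standard algorithm: 818^3 = 547343432 multiplications
Strassen's algorithm: 7^(log2(1024)) = 7^10 = 282475249 multiplications
Savings: 547343432 - 282475249 = 264868183 multiplications

Standard: 547343432 multiplications (818^3). Strassen: 282475249 multiplications (7^10, after padding to 1024x1024). Strassen reduces 8 recursive multiplications to 7 at each level.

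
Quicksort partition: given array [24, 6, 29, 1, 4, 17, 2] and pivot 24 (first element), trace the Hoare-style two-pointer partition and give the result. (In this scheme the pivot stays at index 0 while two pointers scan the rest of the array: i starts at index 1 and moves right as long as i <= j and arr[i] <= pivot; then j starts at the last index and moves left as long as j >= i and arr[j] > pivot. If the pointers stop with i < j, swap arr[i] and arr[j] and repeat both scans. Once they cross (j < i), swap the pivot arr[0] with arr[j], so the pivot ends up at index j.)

Hoare-style two-pointer partition with pivot = 24:

Initial array: [24, 6, 29, 1, 4, 17, 2]

Pointers start at i = 1, j = 6.
i stops at index 2 (arr[2]=29 > 24), j stops at index 6 (arr[6]=2 <= 24): swap arr[2] and arr[6], array becomes [24, 6, 2, 1, 4, 17, 29]
i ends at 6, j ends at 5: the pointers have crossed (j < i), so scanning stops.

Swap pivot arr[0] with arr[5] to place pivot at position 5: [17, 6, 2, 1, 4, 24, 29]
Pivot position: 5

After partitioning with pivot 24, the array becomes [17, 6, 2, 1, 4, 24, 29]. The pivot is placed at index 5. All elements to the left of the pivot are <= 24, and all elements to the right are > 24.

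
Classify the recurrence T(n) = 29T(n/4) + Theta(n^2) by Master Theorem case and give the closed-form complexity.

Master Theorem for T(n) = 29T(n/4) + O(n^2):

a = 29, b = 4, c = 2
log_b(a) = log_4(29) = 2.4290

Case 1: c = 2 < log_4(29) = 2.4290
T(n) = O(n^(log_4 29))

For T(n) = 29T(n/4) + O(n^2): log_4(29) = 2.4290. This is Case 1 of the Master Theorem (c < log_b(a), work dominated by leaves), giving O(n^(log_4 29)).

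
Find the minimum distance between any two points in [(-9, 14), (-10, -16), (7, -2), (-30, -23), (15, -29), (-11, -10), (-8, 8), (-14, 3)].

Computing all pairwise distances among 8 points:

d((-9, 14), (-10, -16)) = 30.0167
d((-9, 14), (7, -2)) = 22.6274
d((-9, 14), (-30, -23)) = 42.5441
d((-9, 14), (15, -29)) = 49.2443
d((-9, 14), (-11, -10)) = 24.0832
d((-9, 14), (-8, 8)) = 6.0828 <-- minimum
d((-9, 14), (-14, 3)) = 12.083
d((-10, -16), (7, -2)) = 22.0227
d((-10, -16), (-30, -23)) = 21.1896
d((-10, -16), (15, -29)) = 28.178
d((-10, -16), (-11, -10)) = 6.0828 <-- minimum
d((-10, -16), (-8, 8)) = 24.0832
d((-10, -16), (-14, 3)) = 19.4165
d((7, -2), (-30, -23)) = 42.5441
d((7, -2), (15, -29)) = 28.1603
d((7, -2), (-11, -10)) = 19.6977
d((7, -2), (-8, 8)) = 18.0278
d((7, -2), (-14, 3)) = 21.587
d((-30, -23), (15, -29)) = 45.3982
d((-30, -23), (-11, -10)) = 23.0217
d((-30, -23), (-8, 8)) = 38.0132
d((-30, -23), (-14, 3)) = 30.5287
d((15, -29), (-11, -10)) = 32.2025
d((15, -29), (-8, 8)) = 43.566
d((15, -29), (-14, 3)) = 43.1856
d((-11, -10), (-8, 8)) = 18.2483
d((-11, -10), (-14, 3)) = 13.3417
d((-8, 8), (-14, 3)) = 7.8102

Minimum distance: 6.0828 (tie among 2 pairs: (-9, 14) and (-8, 8); (-10, -16) and (-11, -10))

The minimum Euclidean distance is 6.0828. There is a tie: 2 pairs achieve this minimum — (-9, 14) and (-8, 8); (-10, -16) and (-11, -10). Any of these is a valid closest pair. For 8 points, brute-force pairwise comparison is shown above. For large n, the divide-and-conquer algorithm (sort by x, recurse on halves, check the dividing strip) achieves O(n log n).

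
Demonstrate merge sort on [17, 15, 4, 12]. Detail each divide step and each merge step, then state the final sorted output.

Merge sort trace:

Split: [17, 15, 4, 12] -> [17, 15] and [4, 12]
  Split: [17, 15] -> [17] and [15]
  Merge: [17] + [15] -> [15, 17]
  Split: [4, 12] -> [4] and [12]
  Merge: [4] + [12] -> [4, 12]
Merge: [15, 17] + [4, 12] -> [4, 12, 15, 17]

Final sorted array: [4, 12, 15, 17]

The merge sort proceeds by recursively splitting the array and merging sorted halves.
After all merges, the sorted array is [4, 12, 15, 17].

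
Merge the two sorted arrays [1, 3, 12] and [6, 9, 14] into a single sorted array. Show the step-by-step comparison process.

Merging process:

Compare 1 vs 6: take 1 from left. Merged: [1]
Compare 3 vs 6: take 3 from left. Merged: [1, 3]
Compare 12 vs 6: take 6 from right. Merged: [1, 3, 6]
Compare 12 vs 9: take 9 from right. Merged: [1, 3, 6, 9]
Compare 12 vs 14: take 12 from left. Merged: [1, 3, 6, 9, 12]
Append remaining from right: [14]. Merged: [1, 3, 6, 9, 12, 14]

Final merged array: [1, 3, 6, 9, 12, 14]
Total comparisons: 5

The merged array is [1, 3, 6, 9, 12, 14], requiring 5 comparisons. The merge step runs in O(n) time where n is the total number of elements.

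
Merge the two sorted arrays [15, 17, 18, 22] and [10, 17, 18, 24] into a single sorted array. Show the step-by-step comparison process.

Merging process:

Compare 15 vs 10: take 10 from right. Merged: [10]
Compare 15 vs 17: take 15 from left. Merged: [10, 15]
Compare 17 vs 17: take 17 from left. Merged: [10, 15, 17]
Compare 18 vs 17: take 17 from right. Merged: [10, 15, 17, 17]
Compare 18 vs 18: take 18 from left. Merged: [10, 15, 17, 17, 18]
Compare 22 vs 18: take 18 from right. Merged: [10, 15, 17, 17, 18, 18]
Compare 22 vs 24: take 22 from left. Merged: [10, 15, 17, 17, 18, 18, 22]
Append remaining from right: [24]. Merged: [10, 15, 17, 17, 18, 18, 22, 24]

Final merged array: [10, 15, 17, 17, 18, 18, 22, 24]
Total comparisons: 7

The merged array is [10, 15, 17, 17, 18, 18, 22, 24], requiring 7 comparisons. The merge step runs in O(n) time where n is the total number of elements.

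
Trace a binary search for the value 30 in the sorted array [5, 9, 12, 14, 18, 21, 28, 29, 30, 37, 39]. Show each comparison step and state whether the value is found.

Binary search for 30 in [5, 9, 12, 14, 18, 21, 28, 29, 30, 37, 39]:

lo=0, hi=10, mid=5, arr[mid]=21 -> 21 < 30, search right half
lo=6, hi=10, mid=8, arr[mid]=30 -> Found target at index 8!

Binary search finds 30 at index 8 after 2 comparisons. The search repeatedly halves the search space by comparing with the middle element.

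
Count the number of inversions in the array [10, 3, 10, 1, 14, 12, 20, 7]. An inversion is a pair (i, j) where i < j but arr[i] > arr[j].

Finding inversions in [10, 3, 10, 1, 14, 12, 20, 7]:

(0, 1): arr[0]=10 > arr[1]=3
(0, 3): arr[0]=10 > arr[3]=1
(0, 7): arr[0]=10 > arr[7]=7
(1, 3): arr[1]=3 > arr[3]=1
(2, 3): arr[2]=10 > arr[3]=1
(2, 7): arr[2]=10 > arr[7]=7
(4, 5): arr[4]=14 > arr[5]=12
(4, 7): arr[4]=14 > arr[7]=7
(5, 7): arr[5]=12 > arr[7]=7
(6, 7): arr[6]=20 > arr[7]=7

Total inversions: 10

The array has 10 inversion(s): (0,1), (0,3), (0,7), (1,3), (2,3), (2,7), (4,5), (4,7), (5,7), (6,7). Each pair (i,j) satisfies i < j and arr[i] > arr[j].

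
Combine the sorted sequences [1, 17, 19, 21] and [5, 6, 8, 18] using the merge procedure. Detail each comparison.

Merging process:

Compare 1 vs 5: take 1 from left. Merged: [1]
Compare 17 vs 5: take 5 from right. Merged: [1, 5]
Compare 17 vs 6: take 6 from right. Merged: [1, 5, 6]
Compare 17 vs 8: take 8 from right. Merged: [1, 5, 6, 8]
Compare 17 vs 18: take 17 from left. Merged: [1, 5, 6, 8, 17]
Compare 19 vs 18: take 18 from right. Merged: [1, 5, 6, 8, 17, 18]
Append remaining from left: [19, 21]. Merged: [1, 5, 6, 8, 17, 18, 19, 21]

Final merged array: [1, 5, 6, 8, 17, 18, 19, 21]
Total comparisons: 6

The merged array is [1, 5, 6, 8, 17, 18, 19, 21], requiring 6 comparisons. The merge step runs in O(n) time where n is the total number of elements.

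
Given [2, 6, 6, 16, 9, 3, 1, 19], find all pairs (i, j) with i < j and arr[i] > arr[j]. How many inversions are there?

Finding inversions in [2, 6, 6, 16, 9, 3, 1, 19]:

(0, 6): arr[0]=2 > arr[6]=1
(1, 5): arr[1]=6 > arr[5]=3
(1, 6): arr[1]=6 > arr[6]=1
(2, 5): arr[2]=6 > arr[5]=3
(2, 6): arr[2]=6 > arr[6]=1
(3, 4): arr[3]=16 > arr[4]=9
(3, 5): arr[3]=16 > arr[5]=3
(3, 6): arr[3]=16 > arr[6]=1
(4, 5): arr[4]=9 > arr[5]=3
(4, 6): arr[4]=9 > arr[6]=1
(5, 6): arr[5]=3 > arr[6]=1

Total inversions: 11

The array has 11 inversion(s): (0,6), (1,5), (1,6), (2,5), (2,6), (3,4), (3,5), (3,6), (4,5), (4,6), (5,6). Each pair (i,j) satisfies i < j and arr[i] > arr[j].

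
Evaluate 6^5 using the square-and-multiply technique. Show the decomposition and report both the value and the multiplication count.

Computing 6^5 by squaring (build up from 6^1; each line after the first costs one multiplication):

6^1 = 6
6^2 = (6^1)^2 = 6^2 = 36
6^4 = (6^2)^2 = 36^2 = 1296
6^5 = 6 * 6^4 = 6 * 1296 = 7776

Result: 7776
Multiplications needed: 3 (3 lines after 6^1)

6^5 = 7776. Using exponentiation by squaring, this requires 3 multiplications. The key idea: if the exponent is even, square the half-power; if odd, multiply by the base once.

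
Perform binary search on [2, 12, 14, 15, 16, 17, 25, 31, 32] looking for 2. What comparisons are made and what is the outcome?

Binary search for 2 in [2, 12, 14, 15, 16, 17, 25, 31, 32]:

lo=0, hi=8, mid=4, arr[mid]=16 -> 16 > 2, search left half
lo=0, hi=3, mid=1, arr[mid]=12 -> 12 > 2, search left half
lo=0, hi=0, mid=0, arr[mid]=2 -> Found target at index 0!

Binary search finds 2 at index 0 after 3 comparisons. The search repeatedly halves the search space by comparing with the middle element.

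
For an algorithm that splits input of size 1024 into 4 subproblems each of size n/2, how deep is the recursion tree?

For divide and conquer with division factor 2:

Problem sizes at each level:
Level 0: 1024
Level 1: 512
Level 2: 256
Level 3: 128
Level 4: 64
Level 5: 32
Level 6: 16
Level 7: 8
Level 8: 4
Level 9: 2
Level 10: 1

The root is level 0 and the size-1 base case is level 10 (the tree spans levels 0 through 10, i.e. 11 levels counting the root), so the depth is the number of divisions: log_2(1024) = 10

The recursion tree depth is log_2(1024) = 10. At each level, the problem size is divided by 2, so it takes 10 divisions to reduce to a base case of size 1. The algorithm makes 4 recursive calls at each level.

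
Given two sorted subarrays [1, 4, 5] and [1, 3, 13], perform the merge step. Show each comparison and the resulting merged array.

Merging process:

Compare 1 vs 1: take 1 from left. Merged: [1]
Compare 4 vs 1: take 1 from right. Merged: [1, 1]
Compare 4 vs 3: take 3 from right. Merged: [1, 1, 3]
Compare 4 vs 13: take 4 from left. Merged: [1, 1, 3, 4]
Compare 5 vs 13: take 5 from left. Merged: [1, 1, 3, 4, 5]
Append remaining from right: [13]. Merged: [1, 1, 3, 4, 5, 13]

Final merged array: [1, 1, 3, 4, 5, 13]
Total comparisons: 5

The merged array is [1, 1, 3, 4, 5, 13], requiring 5 comparisons. The merge step runs in O(n) time where n is the total number of elements.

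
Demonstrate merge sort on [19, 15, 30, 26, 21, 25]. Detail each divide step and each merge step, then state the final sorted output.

Merge sort trace:

Split: [19, 15, 30, 26, 21, 25] -> [19, 15, 30] and [26, 21, 25]
  Split: [19, 15, 30] -> [19] and [15, 30]
    Split: [15, 30] -> [15] and [30]
    Merge: [15] + [30] -> [15, 30]
  Merge: [19] + [15, 30] -> [15, 19, 30]
  Split: [26, 21, 25] -> [26] and [21, 25]
    Split: [21, 25] -> [21] and [25]
    Merge: [21] + [25] -> [21, 25]
  Merge: [26] + [21, 25] -> [21, 25, 26]
Merge: [15, 19, 30] + [21, 25, 26] -> [15, 19, 21, 25, 26, 30]

Final sorted array: [15, 19, 21, 25, 26, 30]

The merge sort proceeds by recursively splitting the array and merging sorted halves.
After all merges, the sorted array is [15, 19, 21, 25, 26, 30].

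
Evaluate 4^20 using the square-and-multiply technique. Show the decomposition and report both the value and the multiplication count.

Computing 4^20 by squaring (build up from 4^1; each line after the first costs one multiplication):

4^1 = 4
4^2 = (4^1)^2 = 4^2 = 16
4^4 = (4^2)^2 = 16^2 = 256
4^5 = 4 * 4^4 = 4 * 256 = 1024
4^10 = (4^5)^2 = 1024^2 = 1048576
4^20 = (4^10)^2 = 1048576^2 = 1099511627776

Result: 1099511627776
Multiplications needed: 5 (5 lines after 4^1)

4^20 = 1099511627776. Using exponentiation by squaring, this requires 5 multiplications. The key idea: if the exponent is even, square the half-power; if odd, multiply by the base once.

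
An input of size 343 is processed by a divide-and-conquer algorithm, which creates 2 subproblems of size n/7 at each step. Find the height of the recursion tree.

For divide and conquer with division factor 7:

Problem sizes at each level:
Level 0: 343
Level 1: 49
Level 2: 7
Level 3: 1

The root is level 0 and the size-1 base case is level 3 (the tree spans levels 0 through 3, i.e. 4 levels counting the root), so the depth is the number of divisions: log_7(343) = 3

The recursion tree depth is log_7(343) = 3. At each level, the problem size is divided by 7, so it takes 3 divisions to reduce to a base case of size 1. The algorithm makes 2 recursive calls at each level.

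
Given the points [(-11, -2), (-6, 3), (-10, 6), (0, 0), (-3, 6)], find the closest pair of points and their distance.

Computing all pairwise distances among 5 points:

d((-11, -2), (-6, 3)) = 7.0711
d((-11, -2), (-10, 6)) = 8.0623
d((-11, -2), (0, 0)) = 11.1803
d((-11, -2), (-3, 6)) = 11.3137
d((-6, 3), (-10, 6)) = 5.0
d((-6, 3), (0, 0)) = 6.7082
d((-6, 3), (-3, 6)) = 4.2426 <-- minimum
d((-10, 6), (0, 0)) = 11.6619
d((-10, 6), (-3, 6)) = 7.0
d((0, 0), (-3, 6)) = 6.7082

Closest pair: (-6, 3) and (-3, 6) with distance 4.2426

The closest pair is (-6, 3) and (-3, 6) with Euclidean distance 4.2426. For 5 points, brute-force pairwise comparison is shown above. For large n, the divide-and-conquer algorithm (sort by x, recurse on halves, check the dividing strip) achieves O(n log n).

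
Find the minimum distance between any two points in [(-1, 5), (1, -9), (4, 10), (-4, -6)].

Computing all pairwise distances among 4 points:

d((-1, 5), (1, -9)) = 14.1421
d((-1, 5), (4, 10)) = 7.0711
d((-1, 5), (-4, -6)) = 11.4018
d((1, -9), (4, 10)) = 19.2354
d((1, -9), (-4, -6)) = 5.831 <-- minimum
d((4, 10), (-4, -6)) = 17.8885

Closest pair: (1, -9) and (-4, -6) with distance 5.831

The closest pair is (1, -9) and (-4, -6) with Euclidean distance 5.831. For 4 points, brute-force pairwise comparison is shown above. For large n, the divide-and-conquer algorithm (sort by x, recurse on halves, check the dividing strip) achieves O(n log n).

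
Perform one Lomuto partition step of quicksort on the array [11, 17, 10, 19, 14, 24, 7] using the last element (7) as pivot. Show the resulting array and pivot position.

Lomuto partition with pivot = 7:

Initial array: [11, 17, 10, 19, 14, 24, 7]

arr[0]=11 > 7: no swap
arr[1]=17 > 7: no swap
arr[2]=10 > 7: no swap
arr[3]=19 > 7: no swap
arr[4]=14 > 7: no swap
arr[5]=24 > 7: no swap

Place pivot at position 0: [7, 17, 10, 19, 14, 24, 11]
Pivot position: 0

After partitioning with pivot 7, the array becomes [7, 17, 10, 19, 14, 24, 11]. The pivot is placed at index 0. All elements to the left of the pivot are <= 7, and all elements to the right are > 7.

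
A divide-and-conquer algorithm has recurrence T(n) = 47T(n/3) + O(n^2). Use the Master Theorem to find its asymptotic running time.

Master Theorem for T(n) = 47T(n/3) + O(n^2):

a = 47, b = 3, c = 2
log_b(a) = log_3(47) = 3.5046

Case 1: c = 2 < log_3(47) = 3.5046
T(n) = O(n^(log_3 47))

For T(n) = 47T(n/3) + O(n^2): log_3(47) = 3.5046. This is Case 1 of the Master Theorem (c < log_b(a), work dominated by leaves), giving O(n^(log_3 47)).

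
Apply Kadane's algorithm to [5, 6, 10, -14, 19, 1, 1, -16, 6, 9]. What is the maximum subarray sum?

Using Kadane's algorithm on [5, 6, 10, -14, 19, 1, 1, -16, 6, 9]:

Scanning through the array:
Position 1 (value 6): max_ending_here = 11, max_so_far = 11
Position 2 (value 10): max_ending_here = 21, max_so_far = 21
Position 3 (value -14): max_ending_here = 7, max_so_far = 21
Position 4 (value 19): max_ending_here = 26, max_so_far = 26
Position 5 (value 1): max_ending_here = 27, max_so_far = 27
Position 6 (value 1): max_ending_here = 28, max_so_far = 28
Position 7 (value -16): max_ending_here = 12, max_so_far = 28
Position 8 (value 6): max_ending_here = 18, max_so_far = 28
Position 9 (value 9): max_ending_here = 27, max_so_far = 28

Maximum subarray: [5, 6, 10, -14, 19, 1, 1]
Maximum sum: 28

The maximum subarray is [5, 6, 10, -14, 19, 1, 1] with sum 28. This subarray runs from index 0 to index 6.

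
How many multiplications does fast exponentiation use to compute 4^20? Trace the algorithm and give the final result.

Computing 4^20 by squaring (build up from 4^1; each line after the first costs one multiplication):

4^1 = 4
4^2 = (4^1)^2 = 4^2 = 16
4^4 = (4^2)^2 = 16^2 = 256
4^5 = 4 * 4^4 = 4 * 256 = 1024
4^10 = (4^5)^2 = 1024^2 = 1048576
4^20 = (4^10)^2 = 1048576^2 = 1099511627776

Result: 1099511627776
Multiplications needed: 5 (5 lines after 4^1)

4^20 = 1099511627776. Using exponentiation by squaring, this requires 5 multiplications. The key idea: if the exponent is even, square the half-power; if odd, multiply by the base once.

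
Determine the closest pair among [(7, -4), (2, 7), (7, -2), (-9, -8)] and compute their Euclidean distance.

Computing all pairwise distances among 4 points:

d((7, -4), (2, 7)) = 12.083
d((7, -4), (7, -2)) = 2.0 <-- minimum
d((7, -4), (-9, -8)) = 16.4924
d((2, 7), (7, -2)) = 10.2956
d((2, 7), (-9, -8)) = 18.6011
d((7, -2), (-9, -8)) = 17.088

Closest pair: (7, -4) and (7, -2) with distance 2.0

The closest pair is (7, -4) and (7, -2) with Euclidean distance 2.0. For 4 points, brute-force pairwise comparison is shown above. For large n, the divide-and-conquer algorithm (sort by x, recurse on halves, check the dividing strip) achieves O(n log n).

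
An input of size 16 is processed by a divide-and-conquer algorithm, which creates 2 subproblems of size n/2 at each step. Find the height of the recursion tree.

For divide and conquer with division factor 2:

Problem sizes at each level:
Level 0: 16
Level 1: 8
Level 2: 4
Level 3: 2
Level 4: 1

The root is level 0 and the size-1 base case is level 4 (the tree spans levels 0 through 4, i.e. 5 levels counting the root), so the depth is the number of divisions: log_2(16) = 4

The recursion tree depth is log_2(16) = 4. At each level, the problem size is divided by 2, so it takes 4 divisions to reduce to a base case of size 1. The algorithm makes 2 recursive calls at each level.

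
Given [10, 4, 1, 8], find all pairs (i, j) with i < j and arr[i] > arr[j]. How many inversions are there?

Finding inversions in [10, 4, 1, 8]:

(0, 1): arr[0]=10 > arr[1]=4
(0, 2): arr[0]=10 > arr[2]=1
(0, 3): arr[0]=10 > arr[3]=8
(1, 2): arr[1]=4 > arr[2]=1

Total inversions: 4

The array has 4 inversion(s): (0,1), (0,2), (0,3), (1,2). Each pair (i,j) satisfies i < j and arr[i] > arr[j].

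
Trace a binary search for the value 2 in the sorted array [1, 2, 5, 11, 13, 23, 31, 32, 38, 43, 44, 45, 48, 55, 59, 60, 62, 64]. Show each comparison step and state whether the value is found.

Binary search for 2 in [1, 2, 5, 11, 13, 23, 31, 32, 38, 43, 44, 45, 48, 55, 59, 60, 62, 64]:

lo=0, hi=17, mid=8, arr[mid]=38 -> 38 > 2, search left half
lo=0, hi=7, mid=3, arr[mid]=11 -> 11 > 2, search left half
lo=0, hi=2, mid=1, arr[mid]=2 -> Found target at index 1!

Binary search finds 2 at index 1 after 3 comparisons. The search repeatedly halves the search space by comparing with the middle element.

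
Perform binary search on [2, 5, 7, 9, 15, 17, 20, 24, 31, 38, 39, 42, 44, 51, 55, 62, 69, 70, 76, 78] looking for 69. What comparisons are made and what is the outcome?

Binary search for 69 in [2, 5, 7, 9, 15, 17, 20, 24, 31, 38, 39, 42, 44, 51, 55, 62, 69, 70, 76, 78]:

lo=0, hi=19, mid=9, arr[mid]=38 -> 38 < 69, search right half
lo=10, hi=19, mid=14, arr[mid]=55 -> 55 < 69, search right half
lo=15, hi=19, mid=17, arr[mid]=70 -> 70 > 69, search left half
lo=15, hi=16, mid=15, arr[mid]=62 -> 62 < 69, search right half
lo=16, hi=16, mid=16, arr[mid]=69 -> Found target at index 16!

Binary search finds 69 at index 16 after 5 comparisons. The search repeatedly halves the search space by comparing with the middle element.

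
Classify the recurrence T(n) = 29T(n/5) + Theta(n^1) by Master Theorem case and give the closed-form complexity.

Master Theorem for T(n) = 29T(n/5) + O(n^1):

a = 29, b = 5, c = 1
log_b(a) = log_5(29) = 2.0922

Case 1: c = 1 < log_5(29) = 2.0922
T(n) = O(n^(log_5 29))

For T(n) = 29T(n/5) + O(n^1): log_5(29) = 2.0922. This is Case 1 of the Master Theorem (c < log_b(a), work dominated by leaves), giving O(n^(log_5 29)).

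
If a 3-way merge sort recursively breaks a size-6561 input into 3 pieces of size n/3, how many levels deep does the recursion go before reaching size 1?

For divide and conquer with division factor 3:

Problem sizes at each level:
Level 0: 6561
Level 1: 2187
Level 2: 729
Level 3: 243
Level 4: 81
Level 5: 27
Level 6: 9
Level 7: 3
Level 8: 1

The root is level 0 and the size-1 base case is level 8 (the tree spans levels 0 through 8, i.e. 9 levels counting the root), so the depth is the number of divisions: log_3(6561) = 8

The recursion tree depth is log_3(6561) = 8. At each level, the problem size is divided by 3, so it takes 8 divisions to reduce to a base case of size 1. The algorithm makes 3 recursive calls at each level.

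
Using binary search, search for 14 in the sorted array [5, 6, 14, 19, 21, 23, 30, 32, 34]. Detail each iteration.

Binary search for 14 in [5, 6, 14, 19, 21, 23, 30, 32, 34]:

lo=0, hi=8, mid=4, arr[mid]=21 -> 21 > 14, search left half
lo=0, hi=3, mid=1, arr[mid]=6 -> 6 < 14, search right half
lo=2, hi=3, mid=2, arr[mid]=14 -> Found target at index 2!

Binary search finds 14 at index 2 after 3 comparisons. The search repeatedly halves the search space by comparing with the middle element.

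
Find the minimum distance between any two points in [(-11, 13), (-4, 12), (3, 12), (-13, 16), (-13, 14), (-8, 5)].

Computing all pairwise distances among 6 points:

d((-11, 13), (-4, 12)) = 7.0711
d((-11, 13), (3, 12)) = 14.0357
d((-11, 13), (-13, 16)) = 3.6056
d((-11, 13), (-13, 14)) = 2.2361
d((-11, 13), (-8, 5)) = 8.544
d((-4, 12), (3, 12)) = 7.0
d((-4, 12), (-13, 16)) = 9.8489
d((-4, 12), (-13, 14)) = 9.2195
d((-4, 12), (-8, 5)) = 8.0623
d((3, 12), (-13, 16)) = 16.4924
d((3, 12), (-13, 14)) = 16.1245
d((3, 12), (-8, 5)) = 13.0384
d((-13, 16), (-13, 14)) = 2.0 <-- minimum
d((-13, 16), (-8, 5)) = 12.083
d((-13, 14), (-8, 5)) = 10.2956

Closest pair: (-13, 16) and (-13, 14) with distance 2.0

The closest pair is (-13, 16) and (-13, 14) with Euclidean distance 2.0. For 6 points, brute-force pairwise comparison is shown above. For large n, the divide-and-conquer algorithm (sort by x, recurse on halves, check the dividing strip) achieves O(n log n).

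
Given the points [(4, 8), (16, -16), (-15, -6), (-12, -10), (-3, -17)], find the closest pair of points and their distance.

Computing all pairwise distances among 5 points:

d((4, 8), (16, -16)) = 26.8328
d((4, 8), (-15, -6)) = 23.6008
d((4, 8), (-12, -10)) = 24.0832
d((4, 8), (-3, -17)) = 25.9615
d((16, -16), (-15, -6)) = 32.573
d((16, -16), (-12, -10)) = 28.6356
d((16, -16), (-3, -17)) = 19.0263
d((-15, -6), (-12, -10)) = 5.0 <-- minimum
d((-15, -6), (-3, -17)) = 16.2788
d((-12, -10), (-3, -17)) = 11.4018

Closest pair: (-15, -6) and (-12, -10) with distance 5.0

The closest pair is (-15, -6) and (-12, -10) with Euclidean distance 5.0. For 5 points, brute-force pairwise comparison is shown above. For large n, the divide-and-conquer algorithm (sort by x, recurse on halves, check the dividing strip) achieves O(n log n).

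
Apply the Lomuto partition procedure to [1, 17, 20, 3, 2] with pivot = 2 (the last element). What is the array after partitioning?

Lomuto partition with pivot = 2:

Initial array: [1, 17, 20, 3, 2]

arr[0]=1 <= 2: swap with position 0, array becomes [1, 17, 20, 3, 2]
arr[1]=17 > 2: no swap
arr[2]=20 > 2: no swap
arr[3]=3 > 2: no swap

Place pivot at position 1: [1, 2, 20, 3, 17]
Pivot position: 1

After partitioning with pivot 2, the array becomes [1, 2, 20, 3, 17]. The pivot is placed at index 1. All elements to the left of the pivot are <= 2, and all elements to the right are > 2.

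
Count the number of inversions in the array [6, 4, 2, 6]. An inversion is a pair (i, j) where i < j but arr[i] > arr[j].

Finding inversions in [6, 4, 2, 6]:

(0, 1): arr[0]=6 > arr[1]=4
(0, 2): arr[0]=6 > arr[2]=2
(1, 2): arr[1]=4 > arr[2]=2

Total inversions: 3

The array has 3 inversion(s): (0,1), (0,2), (1,2). Each pair (i,j) satisfies i < j and arr[i] > arr[j].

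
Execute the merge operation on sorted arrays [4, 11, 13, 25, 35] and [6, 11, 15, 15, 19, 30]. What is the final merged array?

Merging process:

Compare 4 vs 6: take 4 from left. Merged: [4]
Compare 11 vs 6: take 6 from right. Merged: [4, 6]
Compare 11 vs 11: take 11 from left. Merged: [4, 6, 11]
Compare 13 vs 11: take 11 from right. Merged: [4, 6, 11, 11]
Compare 13 vs 15: take 13 from left. Merged: [4, 6, 11, 11, 13]
Compare 25 vs 15: take 15 from right. Merged: [4, 6, 11, 11, 13, 15]
Compare 25 vs 15: take 15 from right. Merged: [4, 6, 11, 11, 13, 15, 15]
Compare 25 vs 19: take 19 from right. Merged: [4, 6, 11, 11, 13, 15, 15, 19]
Compare 25 vs 30: take 25 from left. Merged: [4, 6, 11, 11, 13, 15, 15, 19, 25]
Compare 35 vs 30: take 30 from right. Merged: [4, 6, 11, 11, 13, 15, 15, 19, 25, 30]
Append remaining from left: [35]. Merged: [4, 6, 11, 11, 13, 15, 15, 19, 25, 30, 35]

Final merged array: [4, 6, 11, 11, 13, 15, 15, 19, 25, 30, 35]
Total comparisons: 10

The merged array is [4, 6, 11, 11, 13, 15, 15, 19, 25, 30, 35], requiring 10 comparisons. The merge step runs in O(n) time where n is the total number of elements.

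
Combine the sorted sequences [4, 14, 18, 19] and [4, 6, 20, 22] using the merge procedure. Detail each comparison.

Merging process:

Compare 4 vs 4: take 4 from left. Merged: [4]
Compare 14 vs 4: take 4 from right. Merged: [4, 4]
Compare 14 vs 6: take 6 from right. Merged: [4, 4, 6]
Compare 14 vs 20: take 14 from left. Merged: [4, 4, 6, 14]
Compare 18 vs 20: take 18 from left. Merged: [4, 4, 6, 14, 18]
Compare 19 vs 20: take 19 from left. Merged: [4, 4, 6, 14, 18, 19]
Append remaining from right: [20, 22]. Merged: [4, 4, 6, 14, 18, 19, 20, 22]

Final merged array: [4, 4, 6, 14, 18, 19, 20, 22]
Total comparisons: 6

The merged array is [4, 4, 6, 14, 18, 19, 20, 22], requiring 6 comparisons. The merge step runs in O(n) time where n is the total number of elements.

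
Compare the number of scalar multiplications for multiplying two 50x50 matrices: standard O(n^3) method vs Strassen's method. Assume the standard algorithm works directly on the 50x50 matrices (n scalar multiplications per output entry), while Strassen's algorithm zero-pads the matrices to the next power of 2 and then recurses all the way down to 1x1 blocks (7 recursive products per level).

Matrix multiplication for 50x50 matrices:

Strassen's algorithm requires power-of-2 dimensions. Pad 50x50 to 64x64 (next power of 2).

Standard algorithm: 50^3 = 125000 multiplications
Strassen's algorithm: 7^(log2(64)) = 7^6 = 117649 multiplications
Savings: 125000 - 117649 = 7351 multiplications

Standard: 125000 multiplications (50^3). Strassen: 117649 multiplications (7^6, after padding to 64x64). Strassen reduces 8 recursive multiplications to 7 at each level.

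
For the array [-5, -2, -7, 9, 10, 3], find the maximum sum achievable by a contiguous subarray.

Using Kadane's algorithm on [-5, -2, -7, 9, 10, 3]:

Scanning through the array:
Position 1 (value -2): max_ending_here = -2, max_so_far = -2
Position 2 (value -7): max_ending_here = -7, max_so_far = -2
Position 3 (value 9): max_ending_here = 9, max_so_far = 9
Position 4 (value 10): max_ending_here = 19, max_so_far = 19
Position 5 (value 3): max_ending_here = 22, max_so_far = 22

Maximum subarray: [9, 10, 3]
Maximum sum: 22

The maximum subarray is [9, 10, 3] with sum 22. This subarray runs from index 3 to index 5.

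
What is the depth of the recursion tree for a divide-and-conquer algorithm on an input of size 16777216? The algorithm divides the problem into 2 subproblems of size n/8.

For divide and conquer with division factor 8:

Problem sizes at each level:
Level 0: 16777216
Level 1: 2097152
Level 2: 262144
Level 3: 32768
Level 4: 4096
Level 5: 512
Level 6: 64
Level 7: 8
Level 8: 1

The root is level 0 and the size-1 base case is level 8 (the tree spans levels 0 through 8, i.e. 9 levels counting the root), so the depth is the number of divisions: log_8(16777216) = 8

The recursion tree depth is log_8(16777216) = 8. At each level, the problem size is divided by 8, so it takes 8 divisions to reduce to a base case of size 1. The algorithm makes 2 recursive calls at each level.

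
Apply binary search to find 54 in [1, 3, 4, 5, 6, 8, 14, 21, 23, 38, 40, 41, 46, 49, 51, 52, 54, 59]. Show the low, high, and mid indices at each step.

Binary search for 54 in [1, 3, 4, 5, 6, 8, 14, 21, 23, 38, 40, 41, 46, 49, 51, 52, 54, 59]:

lo=0, hi=17, mid=8, arr[mid]=23 -> 23 < 54, search right half
lo=9, hi=17, mid=13, arr[mid]=49 -> 49 < 54, search right half
lo=14, hi=17, mid=15, arr[mid]=52 -> 52 < 54, search right half
lo=16, hi=17, mid=16, arr[mid]=54 -> Found target at index 16!

Binary search finds 54 at index 16 after 4 comparisons. The search repeatedly halves the search space by comparing with the middle element.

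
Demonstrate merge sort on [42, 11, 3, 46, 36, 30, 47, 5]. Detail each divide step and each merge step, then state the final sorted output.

Merge sort trace:

Split: [42, 11, 3, 46, 36, 30, 47, 5] -> [42, 11, 3, 46] and [36, 30, 47, 5]
  Split: [42, 11, 3, 46] -> [42, 11] and [3, 46]
    Split: [42, 11] -> [42] and [11]
    Merge: [42] + [11] -> [11, 42]
    Split: [3, 46] -> [3] and [46]
    Merge: [3] + [46] -> [3, 46]
  Merge: [11, 42] + [3, 46] -> [3, 11, 42, 46]
  Split: [36, 30, 47, 5] -> [36, 30] and [47, 5]
    Split: [36, 30] -> [36] and [30]
    Merge: [36] + [30] -> [30, 36]
    Split: [47, 5] -> [47] and [5]
    Merge: [47] + [5] -> [5, 47]
  Merge: [30, 36] + [5, 47] -> [5, 30, 36, 47]
Merge: [3, 11, 42, 46] + [5, 30, 36, 47] -> [3, 5, 11, 30, 36, 42, 46, 47]

Final sorted array: [3, 5, 11, 30, 36, 42, 46, 47]

The merge sort proceeds by recursively splitting the array and merging sorted halves.
After all merges, the sorted array is [3, 5, 11, 30, 36, 42, 46, 47].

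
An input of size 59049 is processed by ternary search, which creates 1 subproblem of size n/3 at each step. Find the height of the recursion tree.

For divide and conquer with division factor 3:

Problem sizes at each level:
Level 0: 59049
Level 1: 19683
Level 2: 6561
Level 3: 2187
Level 4: 729
Level 5: 243
Level 6: 81
Level 7: 27
Level 8: 9
Level 9: 3
Level 10: 1

The root is level 0 and the size-1 base case is level 10 (the tree spans levels 0 through 10, i.e. 11 levels counting the root), so the depth is the number of divisions: log_3(59049) = 10

The recursion tree depth is log_3(59049) = 10. At each level, the problem size is divided by 3, so it takes 10 divisions to reduce to a base case of size 1. The algorithm makes 1 recursive call at each level.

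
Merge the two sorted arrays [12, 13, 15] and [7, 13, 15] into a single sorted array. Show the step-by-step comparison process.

Merging process:

Compare 12 vs 7: take 7 from right. Merged: [7]
Compare 12 vs 13: take 12 from left. Merged: [7, 12]
Compare 13 vs 13: take 13 from left. Merged: [7, 12, 13]
Compare 15 vs 13: take 13 from right. Merged: [7, 12, 13, 13]
Compare 15 vs 15: take 15 from left. Merged: [7, 12, 13, 13, 15]
Append remaining from right: [15]. Merged: [7, 12, 13, 13, 15, 15]

Final merged array: [7, 12, 13, 13, 15, 15]
Total comparisons: 5

The merged array is [7, 12, 13, 13, 15, 15], requiring 5 comparisons. The merge step runs in O(n) time where n is the total number of elements.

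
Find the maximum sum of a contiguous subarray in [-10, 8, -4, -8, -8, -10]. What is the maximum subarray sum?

Using Kadane's algorithm on [-10, 8, -4, -8, -8, -10]:

Scanning through the array:
Position 1 (value 8): max_ending_here = 8, max_so_far = 8
Position 2 (value -4): max_ending_here = 4, max_so_far = 8
Position 3 (value -8): max_ending_here = -4, max_so_far = 8
Position 4 (value -8): max_ending_here = -8, max_so_far = 8
Position 5 (value -10): max_ending_here = -10, max_so_far = 8

Maximum subarray: [8]
Maximum sum: 8

The maximum subarray is [8] with sum 8. This subarray runs from index 1 to index 1.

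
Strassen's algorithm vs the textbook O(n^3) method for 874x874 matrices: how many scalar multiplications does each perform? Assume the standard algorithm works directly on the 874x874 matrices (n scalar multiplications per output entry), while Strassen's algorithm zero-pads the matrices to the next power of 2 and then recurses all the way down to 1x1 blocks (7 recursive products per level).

Matrix multiplication for 874x874 matrices:

Strassen's algorithm requires power-of-2 dimensions. Pad 874x874 to 1024x1024 (next power of 2).

Standard algorithm: 874^3 = 667627624 multiplications
Strassen's algorithm: 7^(log2(1024)) = 7^10 = 282475249 multiplications
Savings: 667627624 - 282475249 = 385152375 multiplications

Standard: 667627624 multiplications (874^3). Strassen: 282475249 multiplications (7^10, after padding to 1024x1024). Strassen reduces 8 recursive multiplications to 7 at each level.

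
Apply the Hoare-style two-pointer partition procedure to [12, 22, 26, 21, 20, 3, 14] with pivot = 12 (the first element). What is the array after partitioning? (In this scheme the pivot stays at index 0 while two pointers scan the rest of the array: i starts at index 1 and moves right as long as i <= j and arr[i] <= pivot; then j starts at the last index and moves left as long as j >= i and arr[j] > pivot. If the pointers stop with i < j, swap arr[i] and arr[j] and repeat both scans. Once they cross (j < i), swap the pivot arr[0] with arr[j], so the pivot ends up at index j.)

Hoare-style two-pointer partition with pivot = 12:

Initial array: [12, 22, 26, 21, 20, 3, 14]

Pointers start at i = 1, j = 6.
i stops at index 1 (arr[1]=22 > 12), j stops at index 5 (arr[5]=3 <= 12): swap arr[1] and arr[5], array becomes [12, 3, 26, 21, 20, 22, 14]
i ends at 2, j ends at 1: the pointers have crossed (j < i), so scanning stops.

Swap pivot arr[0] with arr[1] to place pivot at position 1: [3, 12, 26, 21, 20, 22, 14]
Pivot position: 1

After partitioning with pivot 12, the array becomes [3, 12, 26, 21, 20, 22, 14]. The pivot is placed at index 1. All elements to the left of the pivot are <= 12, and all elements to the right are > 12.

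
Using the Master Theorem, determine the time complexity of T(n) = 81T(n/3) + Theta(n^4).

Master Theorem for T(n) = 81T(n/3) + O(n^4):

a = 81, b = 3, c = 4
log_b(a) = log_3(81) = 4.0000

Case 2: c = 4 = log_3(81) = 4.0000
T(n) = O(n^4 log n) = O(n^4 log n)

For T(n) = 81T(n/3) + O(n^4): log_3(81) = 4.0000. This is Case 2 of the Master Theorem (c = log_b(a), equal work at all levels), giving O(n^4 log n).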